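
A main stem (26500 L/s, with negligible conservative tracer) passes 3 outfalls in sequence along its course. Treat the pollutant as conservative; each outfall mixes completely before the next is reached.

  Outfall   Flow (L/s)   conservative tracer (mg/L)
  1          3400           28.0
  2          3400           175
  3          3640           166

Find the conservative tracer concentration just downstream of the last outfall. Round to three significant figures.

35.0 mg/L

Below outfall 1: Q → 29900 L/s, C = (26500·0 + 3400·28.00)/29900 = 3.184 mg/L.
Below outfall 2: Q → 33300 L/s, C = (29900·3.184 + 3400·175.0)/33300 = 20.73 mg/L.
Below outfall 3: Q → 36940 L/s, C = (33300·20.73 + 3640·166.0)/36940 = 35.04 mg/L.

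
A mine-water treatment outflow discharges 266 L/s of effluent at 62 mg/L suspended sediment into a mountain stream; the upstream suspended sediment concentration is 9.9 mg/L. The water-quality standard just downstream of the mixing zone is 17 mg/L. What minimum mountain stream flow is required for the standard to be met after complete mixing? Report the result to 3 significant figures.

1690 L/s

Set C_mix = 17: (Q·9.900 + 266.0·62.00) / (Q + 266.0) = 17
→ Q = 266.0·(62.00 − 17)/(17 − 9.900) = 1686 L/s.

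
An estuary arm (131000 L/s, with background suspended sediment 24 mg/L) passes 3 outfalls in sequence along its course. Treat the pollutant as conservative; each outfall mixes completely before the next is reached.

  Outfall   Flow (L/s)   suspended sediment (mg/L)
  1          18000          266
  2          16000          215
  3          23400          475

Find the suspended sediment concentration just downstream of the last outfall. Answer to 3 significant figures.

Below outfall 1: Q → 149000 L/s, C = (131000·24.00 + 18000·266.0)/149000 = 53.23 mg/L.
Below outfall 2: Q → 165000 L/s, C = (149000·53.23 + 16000·215.0)/165000 = 68.92 mg/L.
Below outfall 3: Q → 188400 L/s, C = (165000·68.92 + 23400·475.0)/188400 = 119.4 mg/L.

119 mg/L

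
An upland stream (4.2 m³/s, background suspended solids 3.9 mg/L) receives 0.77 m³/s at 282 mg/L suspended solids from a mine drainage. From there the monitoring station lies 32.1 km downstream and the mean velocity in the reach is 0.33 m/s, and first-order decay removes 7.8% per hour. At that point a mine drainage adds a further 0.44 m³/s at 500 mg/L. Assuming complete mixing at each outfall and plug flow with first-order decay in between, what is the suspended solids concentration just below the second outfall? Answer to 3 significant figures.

Mixed concentration C = ΣQC/ΣQ = (4.200·3.900 + 0.7700·282.0) / 4.970 = 233.5/4.970 = 46.99 mg/L; combined flow 4.970 m³/s.
Travel time t = 32.1·1000 / 0.33 = 97270 s = 27.02 h.
7.8%/h lost → k = −ln(1 − 0.078) = 0.08121 h⁻¹.
Applying C = C₀e^(−kt): 46.99 × 0.1114 = 5.236 mg/L.
Second outfall: C = (4.970·5.236 + 0.4400·500.0)/5.410 = 45.48 mg/L.

45.5 mg/L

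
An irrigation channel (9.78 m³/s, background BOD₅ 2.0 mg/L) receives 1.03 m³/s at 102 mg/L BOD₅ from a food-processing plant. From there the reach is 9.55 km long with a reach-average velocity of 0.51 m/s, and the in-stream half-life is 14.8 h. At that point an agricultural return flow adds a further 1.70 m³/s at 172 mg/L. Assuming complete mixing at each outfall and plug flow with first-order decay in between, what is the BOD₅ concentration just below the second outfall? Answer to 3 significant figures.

Mass balance: C = (9.780·2.000 + 1.030·102.0) / 10.81 = 124.6/10.81 = 11.53 mg/L; combined flow 10.81 m³/s.
Travel time t = 9.55·1000 / 0.51 = 18730 s = 5.202 h.
Half-life 14.8 h → k = ln 2 / 14.8 = 0.04683 h⁻¹ = 1.124 d⁻¹.
First-order decay: C = 11.53·exp(−k·t) = 11.53·0.7838 = 9.036 mg/L.
Second outfall: C = (10.81·9.036 + 1.700·172.0)/12.51 = 31.18 mg/L.

31.2 mg/L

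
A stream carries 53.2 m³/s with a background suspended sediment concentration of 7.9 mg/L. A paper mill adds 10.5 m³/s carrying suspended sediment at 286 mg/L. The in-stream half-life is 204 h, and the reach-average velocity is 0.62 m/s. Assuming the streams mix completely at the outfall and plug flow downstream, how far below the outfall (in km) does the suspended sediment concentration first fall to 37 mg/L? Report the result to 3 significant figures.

Conservation of mass: C = (53.20·7.900 + 10.50·286.0) / 63.70 = 3423/63.70 = 53.74 mg/L.
Half-life 204 h → k = ln 2 / 204 = 0.003398 h⁻¹ = 0.08155 d⁻¹.
Set 53.74·exp(−k·t) = 37 → t = ln(53.74/37)/k = 395500 s = 109.9 h.
Distance = v·t = 0.62·395500 = 245200 m = 245.2 km.

245 km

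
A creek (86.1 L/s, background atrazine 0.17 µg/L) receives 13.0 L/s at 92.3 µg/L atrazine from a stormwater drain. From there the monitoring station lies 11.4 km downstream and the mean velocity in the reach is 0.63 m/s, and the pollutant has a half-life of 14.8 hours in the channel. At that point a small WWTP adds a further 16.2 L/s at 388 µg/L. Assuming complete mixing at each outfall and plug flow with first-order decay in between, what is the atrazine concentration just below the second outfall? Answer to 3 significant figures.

62.8 µg/L

Flow-weighted average: C = (86.10·0.1700 + 13.00·92.30) / 99.10 = 1215/99.10 = 12.26 µg/L; combined flow 99.10 L/s.
Travel time t = 11.4·1000 / 0.63 = 18100 s = 5.026 h.
Half-life 14.8 h → k = ln 2 / 14.8 = 0.04683 h⁻¹ = 1.124 d⁻¹.
After decay, C = 12.26 × e^(−kt) = 12.26 × 0.7902 = 9.685 µg/L.
Second outfall: C = (99.10·9.685 + 16.20·388.0)/115.3 = 62.84 µg/L.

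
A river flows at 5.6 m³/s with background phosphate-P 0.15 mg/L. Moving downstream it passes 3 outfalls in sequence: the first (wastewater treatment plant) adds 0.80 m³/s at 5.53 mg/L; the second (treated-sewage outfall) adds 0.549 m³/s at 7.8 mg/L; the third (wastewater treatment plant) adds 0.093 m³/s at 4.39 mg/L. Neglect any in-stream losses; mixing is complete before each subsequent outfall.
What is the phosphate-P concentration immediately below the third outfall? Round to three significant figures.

1.41 mg/L

Outfall 1: combined Q = 6.400 m³/s; C = (5.600·0.1500 + 0.8000·5.530)/6.400 = 0.8225 mg/L.
Outfall 2: combined Q = 6.949 m³/s; C = (6.400·0.8225 + 0.5490·7.800)/6.949 = 1.374 mg/L.
Outfall 3: combined Q = 7.042 m³/s; C = (6.949·1.374 + 0.09300·4.390)/7.042 = 1.414 mg/L.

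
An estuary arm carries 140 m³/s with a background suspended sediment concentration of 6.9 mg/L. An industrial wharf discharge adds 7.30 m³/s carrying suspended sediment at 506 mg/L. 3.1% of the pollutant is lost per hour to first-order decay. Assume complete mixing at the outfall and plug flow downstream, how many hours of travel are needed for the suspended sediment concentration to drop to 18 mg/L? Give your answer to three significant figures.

17.9 h

Mass balance: C = (140.0·6.900 + 7.300·506.0) / 147.3 = 4660/147.3 = 31.63 mg/L.
3.1%/h lost → k = −ln(1 − 0.031) = 0.03149 h⁻¹.
31.63·exp(−k·t) = 18 → t = ln(31.63/18)/k = 64460 s = 17.91 h.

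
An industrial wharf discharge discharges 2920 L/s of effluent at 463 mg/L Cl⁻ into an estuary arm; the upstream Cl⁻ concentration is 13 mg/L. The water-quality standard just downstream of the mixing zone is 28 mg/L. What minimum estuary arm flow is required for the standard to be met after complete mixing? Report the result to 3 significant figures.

84700 L/s

Set C_mix = 28: (Q·13.00 + 2920·463.0) / (Q + 2920) = 28
→ Q = 2920·(463.0 − 28)/(28 − 13.00) = 84680 L/s.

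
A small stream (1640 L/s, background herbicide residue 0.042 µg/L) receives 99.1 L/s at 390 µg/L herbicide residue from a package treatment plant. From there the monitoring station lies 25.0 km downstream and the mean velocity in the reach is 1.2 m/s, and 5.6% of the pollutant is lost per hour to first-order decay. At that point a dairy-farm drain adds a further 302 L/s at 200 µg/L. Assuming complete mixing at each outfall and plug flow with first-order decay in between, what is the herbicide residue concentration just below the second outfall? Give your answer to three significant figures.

After mixing, C = (1640·0.04200 + 99.10·390.0) / 1739 = 38720/1739 = 22.26 µg/L; combined flow 1739 L/s.
Travel time t = 25.0·1000 / 1.2 = 20830 s = 5.787 h.
5.6%/h lost → k = −ln(1 − 0.056) = 0.05763 h⁻¹.
Applying C = C₀e^(−kt): 22.26 × 0.7164 = 15.95 µg/L.
At the second outfall, C = (1739·15.95 + 302.0·200.0) / (1739 + 302.0) = 43.18 µg/L.

43.2 µg/L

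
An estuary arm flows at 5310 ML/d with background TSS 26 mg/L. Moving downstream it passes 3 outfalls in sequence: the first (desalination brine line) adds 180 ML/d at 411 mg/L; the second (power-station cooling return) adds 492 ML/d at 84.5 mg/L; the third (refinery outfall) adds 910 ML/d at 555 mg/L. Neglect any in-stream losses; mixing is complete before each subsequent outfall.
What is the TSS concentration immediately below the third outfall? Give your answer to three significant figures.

Below outfall 1: Q → 5490 ML/d, C = (5310·26.00 + 180.0·411.0)/5490 = 38.62 mg/L.
Below outfall 2: Q → 5982 ML/d, C = (5490·38.62 + 492.0·84.50)/5982 = 42.40 mg/L.
Below outfall 3: Q → 6892 ML/d, C = (5982·42.40 + 910.0·555.0)/6892 = 110.1 mg/L.

110 mg/L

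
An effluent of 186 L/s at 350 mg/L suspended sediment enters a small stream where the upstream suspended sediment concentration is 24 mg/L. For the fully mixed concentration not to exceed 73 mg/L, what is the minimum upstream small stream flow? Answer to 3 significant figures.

1050 L/s

Set C_mix = 73: (Q·24.00 + 186.0·350.0) / (Q + 186.0) = 73
→ Q = 186.0·(350.0 − 73)/(73 − 24.00) = 1051 L/s.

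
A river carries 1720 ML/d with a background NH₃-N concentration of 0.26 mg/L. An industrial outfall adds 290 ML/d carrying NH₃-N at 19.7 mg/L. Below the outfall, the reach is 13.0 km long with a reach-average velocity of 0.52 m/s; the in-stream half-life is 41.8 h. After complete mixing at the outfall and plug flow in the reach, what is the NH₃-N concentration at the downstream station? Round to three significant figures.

Mass balance: C = (1720·0.2600 + 290.0·19.70) / 2010 = 6160/2010 = 3.065 mg/L.
Travel time t = 13.0·1000 / 0.52 = 25000 s = 6.944 h.
Half-life 41.8 h → k = ln 2 / 41.8 = 0.01658 h⁻¹ = 0.3980 d⁻¹.
Applying C = C₀e^(−kt): 3.065 × 0.8912 = 2.731 mg/L.

2.73 mg/L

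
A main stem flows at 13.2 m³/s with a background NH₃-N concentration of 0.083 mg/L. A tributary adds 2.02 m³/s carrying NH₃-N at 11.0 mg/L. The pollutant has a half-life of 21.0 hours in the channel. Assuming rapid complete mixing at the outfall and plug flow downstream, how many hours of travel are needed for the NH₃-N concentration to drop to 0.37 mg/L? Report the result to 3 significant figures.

After mixing, C = (13.20·0.08300 + 2.020·11.00) / 15.22 = 23.32/15.22 = 1.532 mg/L.
Half-life 21.0 h → k = ln 2 / 21.0 = 0.03301 h⁻¹ = 0.7922 d⁻¹.
1.532·exp(−k·t) = 0.37 → t = ln(1.532/0.37)/k = 155000 s = 43.04 h.

43.0 h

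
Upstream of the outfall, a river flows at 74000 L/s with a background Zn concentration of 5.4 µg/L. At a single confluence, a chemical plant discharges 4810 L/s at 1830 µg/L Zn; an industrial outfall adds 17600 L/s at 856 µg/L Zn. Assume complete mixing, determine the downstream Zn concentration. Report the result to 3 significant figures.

252 µg/L

Flow-weighted average: C = (74000·5.400 + 4810·1830 + 17600·856.0) / 96410 = 24270000/96410 = 251.7 µg/L.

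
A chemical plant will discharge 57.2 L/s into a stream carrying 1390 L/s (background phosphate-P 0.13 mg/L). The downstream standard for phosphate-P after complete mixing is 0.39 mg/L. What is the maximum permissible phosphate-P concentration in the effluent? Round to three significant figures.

At the limit, (Qr·Cr + Qe·Cₑ)/(Qr + Qe) = 0.39:
Cₑ = (1447·0.39 − 1390·0.1300) / 57.20 = 6.708 mg/L.

6.71 mg/L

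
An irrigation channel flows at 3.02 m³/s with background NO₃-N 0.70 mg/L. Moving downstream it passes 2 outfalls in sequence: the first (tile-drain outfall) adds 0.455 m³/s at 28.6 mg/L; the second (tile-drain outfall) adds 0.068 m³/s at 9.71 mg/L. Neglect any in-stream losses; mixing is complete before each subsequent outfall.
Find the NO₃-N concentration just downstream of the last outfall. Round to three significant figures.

Outfall 1: combined Q = 3.475 m³/s; C = (3.020·0.7000 + 0.4550·28.60)/3.475 = 4.353 mg/L.
Outfall 2: combined Q = 3.543 m³/s; C = (3.475·4.353 + 0.06800·9.710)/3.543 = 4.456 mg/L.

4.46 mg/L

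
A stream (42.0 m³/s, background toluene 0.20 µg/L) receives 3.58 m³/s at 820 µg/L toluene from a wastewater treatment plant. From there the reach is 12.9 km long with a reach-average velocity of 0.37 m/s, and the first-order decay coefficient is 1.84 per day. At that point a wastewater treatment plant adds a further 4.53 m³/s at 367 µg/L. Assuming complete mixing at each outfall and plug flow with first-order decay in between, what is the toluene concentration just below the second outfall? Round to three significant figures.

61.1 µg/L

Mass balance: C = (42.00·0.2000 + 3.580·820.0) / 45.58 = 2944/45.58 = 64.59 µg/L; combined flow 45.58 m³/s.
Travel time t = 12.9·1000 / 0.37 = 34860 s = 9.685 h.
Applying C = C₀e^(−kt): 64.59 × 0.4759 = 30.74 µg/L.
Second outfall: C = (45.58·30.74 + 4.530·367.0)/50.11 = 61.14 µg/L.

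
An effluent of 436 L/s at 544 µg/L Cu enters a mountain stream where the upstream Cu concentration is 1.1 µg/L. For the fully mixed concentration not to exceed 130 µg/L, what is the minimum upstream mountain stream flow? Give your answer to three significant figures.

1400 L/s

Set C_mix = 130: (Q·1.100 + 436.0·544.0) / (Q + 436.0) = 130
→ Q = 436.0·(544.0 − 130)/(130 − 1.100) = 1400 L/s.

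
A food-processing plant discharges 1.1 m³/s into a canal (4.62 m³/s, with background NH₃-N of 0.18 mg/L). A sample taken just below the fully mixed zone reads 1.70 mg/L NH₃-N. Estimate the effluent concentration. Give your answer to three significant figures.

Mass balance: 4.620·0.1800 + 1.100·Cₑ = 5.720·1.700
→ Cₑ = (5.720·1.700 − 4.620·0.1800) / 1.100 = 8.084 mg/L.

8.08 mg/L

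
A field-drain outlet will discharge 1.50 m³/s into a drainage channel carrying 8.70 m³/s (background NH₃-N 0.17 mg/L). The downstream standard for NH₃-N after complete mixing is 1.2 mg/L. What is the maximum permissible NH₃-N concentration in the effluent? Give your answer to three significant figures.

At the limit, (Qr·Cr + Qe·Cₑ)/(Qr + Qe) = 1.2:
Cₑ = (10.20·1.2 − 8.700·0.1700) / 1.500 = 7.174 mg/L.

7.17 mg/L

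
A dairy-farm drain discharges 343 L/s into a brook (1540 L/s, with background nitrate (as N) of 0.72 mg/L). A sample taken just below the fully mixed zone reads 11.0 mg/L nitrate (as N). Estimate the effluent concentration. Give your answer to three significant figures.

Mass balance: 1540·0.7200 + 343.0·Cₑ = 1883·11.00
→ Cₑ = (1883·11.00 − 1540·0.7200) / 343.0 = 57.16 mg/L.

57.2 mg/L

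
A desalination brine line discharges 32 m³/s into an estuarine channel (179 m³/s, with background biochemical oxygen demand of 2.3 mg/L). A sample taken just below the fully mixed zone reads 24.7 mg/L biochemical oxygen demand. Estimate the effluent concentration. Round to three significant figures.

150 mg/L

Mass balance: 179.0·2.300 + 32.00·Cₑ = 211.0·24.70
→ Cₑ = (211.0·24.70 − 179.0·2.300) / 32.00 = 150.0 mg/L.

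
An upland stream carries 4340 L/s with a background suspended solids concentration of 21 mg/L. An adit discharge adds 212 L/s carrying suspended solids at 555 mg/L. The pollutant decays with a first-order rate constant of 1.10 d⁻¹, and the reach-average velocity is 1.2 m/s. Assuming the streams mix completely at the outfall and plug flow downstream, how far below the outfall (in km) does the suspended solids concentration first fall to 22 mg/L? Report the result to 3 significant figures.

Flow-weighted average: C = (4340·21.00 + 212.0·555.0) / 4552 = 208800/4552 = 45.87 mg/L.
Set 45.87·exp(−k·t) = 22 → t = ln(45.87/22)/k = 57710 s = 16.03 h.
Distance = v·t = 1.2·57710 = 69260 m = 69.26 km.

69.3 km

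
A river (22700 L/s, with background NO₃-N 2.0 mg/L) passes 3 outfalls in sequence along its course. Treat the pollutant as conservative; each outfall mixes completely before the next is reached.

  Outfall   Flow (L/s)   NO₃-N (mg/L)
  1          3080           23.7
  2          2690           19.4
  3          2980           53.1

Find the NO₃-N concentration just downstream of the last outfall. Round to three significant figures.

10.5 mg/L

Below outfall 1: Q → 25780 L/s, C = (22700·2.000 + 3080·23.70)/25780 = 4.593 mg/L.
Below outfall 2: Q → 28470 L/s, C = (25780·4.593 + 2690·19.40)/28470 = 5.992 mg/L.
Below outfall 3: Q → 31450 L/s, C = (28470·5.992 + 2980·53.10)/31450 = 10.46 mg/L.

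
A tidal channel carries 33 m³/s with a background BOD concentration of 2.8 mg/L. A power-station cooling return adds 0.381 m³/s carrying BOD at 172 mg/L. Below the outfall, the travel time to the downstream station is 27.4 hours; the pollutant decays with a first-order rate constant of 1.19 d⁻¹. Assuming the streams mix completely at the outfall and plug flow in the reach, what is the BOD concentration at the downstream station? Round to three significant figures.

1.22 mg/L

Conservation of mass: C = (33.00·2.800 + 0.3810·172.0) / 33.38 = 157.9/33.38 = 4.731 mg/L.
First-order decay: C = 4.731·exp(−k·t) = 4.731·0.2570 = 1.216 mg/L.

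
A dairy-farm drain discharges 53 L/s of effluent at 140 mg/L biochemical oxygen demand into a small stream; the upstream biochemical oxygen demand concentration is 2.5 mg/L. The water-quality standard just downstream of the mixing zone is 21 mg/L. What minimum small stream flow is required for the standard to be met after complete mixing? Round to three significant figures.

341 L/s

Set C_mix = 21: (Q·2.500 + 53.00·140.0) / (Q + 53.00) = 21
→ Q = 53.00·(140.0 − 21)/(21 − 2.500) = 340.9 L/s.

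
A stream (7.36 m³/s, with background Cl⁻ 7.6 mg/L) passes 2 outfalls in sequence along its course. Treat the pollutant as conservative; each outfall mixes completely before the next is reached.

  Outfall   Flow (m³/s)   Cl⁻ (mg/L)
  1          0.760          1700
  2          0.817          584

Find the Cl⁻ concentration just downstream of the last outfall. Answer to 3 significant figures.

204 mg/L

Below outfall 1: Q → 8.120 m³/s, C = (7.360·7.600 + 0.7600·1700)/8.120 = 166.0 mg/L.
Below outfall 2: Q → 8.937 m³/s, C = (8.120·166.0 + 0.8170·584.0)/8.937 = 204.2 mg/L.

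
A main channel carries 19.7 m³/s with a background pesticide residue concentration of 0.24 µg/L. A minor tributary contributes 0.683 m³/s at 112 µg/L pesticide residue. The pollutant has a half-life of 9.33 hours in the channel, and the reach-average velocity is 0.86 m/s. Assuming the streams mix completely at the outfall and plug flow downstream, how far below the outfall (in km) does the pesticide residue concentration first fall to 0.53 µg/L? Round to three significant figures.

84.1 km

Conservation of mass: C = (19.70·0.2400 + 0.6830·112.0) / 20.38 = 81.22/20.38 = 3.985 µg/L.
Half-life 9.33 h → k = ln 2 / 9.33 = 0.07429 h⁻¹ = 1.783 d⁻¹.
Set 3.985·exp(−k·t) = 0.53 → t = ln(3.985/0.53)/k = 97760 s = 27.15 h.
Distance = v·t = 0.86·97760 = 84070 m = 84.07 km.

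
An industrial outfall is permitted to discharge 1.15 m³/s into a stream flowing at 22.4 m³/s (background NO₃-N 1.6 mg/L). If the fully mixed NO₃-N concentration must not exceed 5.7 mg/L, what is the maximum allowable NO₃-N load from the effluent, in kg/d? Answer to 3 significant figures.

Mass balance at the limit: 22.40·1.600 + 1.150·Cₑ = 23.55·5.7 → Cₑ = 85.56 mg/L.
Load = 1.150 m³/s × 85.56 g/m³ × 86 400 s/d = 8501 kg/d.

8500 kg/d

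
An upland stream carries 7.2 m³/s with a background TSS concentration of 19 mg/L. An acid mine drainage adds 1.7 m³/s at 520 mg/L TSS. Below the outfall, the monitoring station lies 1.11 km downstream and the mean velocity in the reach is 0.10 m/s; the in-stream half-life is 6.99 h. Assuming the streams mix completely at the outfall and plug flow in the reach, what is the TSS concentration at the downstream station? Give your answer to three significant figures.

Mixed concentration C = ΣQC/ΣQ = (7.200·19.00 + 1.700·520.0) / 8.900 = 1021/8.900 = 114.7 mg/L.
Travel time t = 1.11·1000 / 0.10 = 11100 s = 3.083 h.
Half-life 6.99 h → k = ln 2 / 6.99 = 0.09916 h⁻¹ = 2.380 d⁻¹.
Decay over the reach: 114.7·exp(−kt) = 114.7·0.7366 = 84.48 mg/L.

84.5 mg/L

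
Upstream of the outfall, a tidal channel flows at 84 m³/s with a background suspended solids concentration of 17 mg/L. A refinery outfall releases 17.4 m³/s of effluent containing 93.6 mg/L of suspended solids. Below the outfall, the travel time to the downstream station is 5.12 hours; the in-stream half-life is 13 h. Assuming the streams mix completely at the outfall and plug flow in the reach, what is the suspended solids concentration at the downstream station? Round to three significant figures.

22.9 mg/L

After mixing, C = (84.00·17.00 + 17.40·93.60) / 101.4 = 3057/101.4 = 30.14 mg/L.
Half-life 13 h → k = ln 2 / 13 = 0.05332 h⁻¹ = 1.280 d⁻¹.
Decay over the reach: 30.14·exp(−kt) = 30.14·0.7611 = 22.94 mg/L.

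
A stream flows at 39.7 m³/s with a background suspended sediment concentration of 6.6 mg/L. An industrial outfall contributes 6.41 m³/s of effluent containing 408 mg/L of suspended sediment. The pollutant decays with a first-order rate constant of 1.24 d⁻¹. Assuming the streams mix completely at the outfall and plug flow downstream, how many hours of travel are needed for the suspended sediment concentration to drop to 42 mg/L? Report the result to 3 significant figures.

Mass balance: C = (39.70·6.600 + 6.410·408.0) / 46.11 = 2877/46.11 = 62.40 mg/L.
62.40·exp(−k·t) = 42 → t = ln(62.40/42)/k = 27590 s = 7.663 h.

7.66 h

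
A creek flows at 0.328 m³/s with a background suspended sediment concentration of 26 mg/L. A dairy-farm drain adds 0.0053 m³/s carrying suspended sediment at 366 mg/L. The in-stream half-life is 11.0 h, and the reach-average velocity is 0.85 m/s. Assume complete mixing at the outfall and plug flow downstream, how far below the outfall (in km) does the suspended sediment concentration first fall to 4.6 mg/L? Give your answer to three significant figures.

Mixed concentration C = ΣQC/ΣQ = (0.3280·26.00 + 0.005300·366.0) / 0.3333 = 10.47/0.3333 = 31.41 mg/L.
Half-life 11.0 h → k = ln 2 / 11.0 = 0.06301 h⁻¹ = 1.512 d⁻¹.
Set 31.41·exp(−k·t) = 4.6 → t = ln(31.41/4.6)/k = 109700 s = 30.48 h.
Distance = v·t = 0.85·109700 = 93280 m = 93.28 km.

93.3 km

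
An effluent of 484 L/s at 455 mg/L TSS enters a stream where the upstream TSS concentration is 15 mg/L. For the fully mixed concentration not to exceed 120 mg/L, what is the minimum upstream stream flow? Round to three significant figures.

1540 L/s

Set C_mix = 120: (Q·15.00 + 484.0·455.0) / (Q + 484.0) = 120
→ Q = 484.0·(455.0 − 120)/(120 − 15.00) = 1544 L/s.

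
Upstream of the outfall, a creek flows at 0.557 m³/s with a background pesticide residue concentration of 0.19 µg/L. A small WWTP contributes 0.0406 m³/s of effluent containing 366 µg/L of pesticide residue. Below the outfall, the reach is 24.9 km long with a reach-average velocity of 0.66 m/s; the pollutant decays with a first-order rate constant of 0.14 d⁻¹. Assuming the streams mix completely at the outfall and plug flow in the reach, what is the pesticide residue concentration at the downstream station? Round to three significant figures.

Mass balance: C = (0.5570·0.1900 + 0.04060·366.0) / 0.5976 = 14.97/0.5976 = 25.04 µg/L.
Travel time t = 24.9·1000 / 0.66 = 37730 s = 10.48 h.
Applying C = C₀e^(−kt): 25.04 × 0.9407 = 23.56 µg/L.

23.6 µg/L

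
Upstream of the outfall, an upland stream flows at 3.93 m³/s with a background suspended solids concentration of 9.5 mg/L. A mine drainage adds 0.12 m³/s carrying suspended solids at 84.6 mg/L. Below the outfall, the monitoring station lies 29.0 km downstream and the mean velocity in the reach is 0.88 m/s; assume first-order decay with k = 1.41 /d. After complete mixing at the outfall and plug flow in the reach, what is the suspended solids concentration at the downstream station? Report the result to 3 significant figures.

6.85 mg/L

Mass balance: C = (3.930·9.500 + 0.1200·84.60) / 4.050 = 47.49/4.050 = 11.73 mg/L.
Travel time t = 29.0·1000 / 0.88 = 32950 s = 9.154 h.
First-order decay: C = 11.73·exp(−k·t) = 11.73·0.5840 = 6.848 mg/L.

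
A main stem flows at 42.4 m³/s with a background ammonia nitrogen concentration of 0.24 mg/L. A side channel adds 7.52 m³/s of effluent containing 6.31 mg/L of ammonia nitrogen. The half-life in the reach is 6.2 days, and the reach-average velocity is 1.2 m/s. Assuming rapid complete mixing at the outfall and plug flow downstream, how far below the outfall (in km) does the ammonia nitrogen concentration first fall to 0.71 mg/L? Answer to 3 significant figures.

Flow-weighted average: C = (42.40·0.2400 + 7.520·6.310) / 49.92 = 57.63/49.92 = 1.154 mg/L.
Half-life 6.2 d → k = ln 2 / 6.2 = 0.1118 d⁻¹.
Set 1.154·exp(−k·t) = 0.71 → t = ln(1.154/0.71)/k = 375600 s = 104.3 h.
Distance = v·t = 1.2·375600 = 450800 m = 450.8 km.

451 km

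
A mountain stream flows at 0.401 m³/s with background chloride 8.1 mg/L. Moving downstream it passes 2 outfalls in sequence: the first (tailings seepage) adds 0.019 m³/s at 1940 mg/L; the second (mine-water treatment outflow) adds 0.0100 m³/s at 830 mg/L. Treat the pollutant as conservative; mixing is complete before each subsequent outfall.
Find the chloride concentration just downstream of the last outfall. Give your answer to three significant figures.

Outfall 1: combined Q = 0.4200 m³/s; C = (0.4010·8.100 + 0.01900·1940)/0.4200 = 95.50 mg/L.
Outfall 2: combined Q = 0.4300 m³/s; C = (0.4200·95.50 + 0.01000·830.0)/0.4300 = 112.6 mg/L.

113 mg/L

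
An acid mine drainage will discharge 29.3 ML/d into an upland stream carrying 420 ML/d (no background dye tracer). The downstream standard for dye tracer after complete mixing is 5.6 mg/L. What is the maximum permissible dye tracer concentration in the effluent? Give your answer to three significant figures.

85.9 mg/L

At the limit, (Qr·Cr + Qe·Cₑ)/(Qr + Qe) = 5.6:
Cₑ = (449.3·5.6 − 420.0·0) / 29.30 = 85.87 mg/L.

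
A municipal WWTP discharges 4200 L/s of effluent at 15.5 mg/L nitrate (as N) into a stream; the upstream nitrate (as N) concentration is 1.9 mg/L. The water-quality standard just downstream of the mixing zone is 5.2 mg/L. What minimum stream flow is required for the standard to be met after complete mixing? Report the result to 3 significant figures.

Set C_mix = 5.2: (Q·1.900 + 4200·15.50) / (Q + 4200) = 5.2
→ Q = 4200·(15.50 − 5.2)/(5.2 − 1.900) = 13110 L/s.

13100 L/s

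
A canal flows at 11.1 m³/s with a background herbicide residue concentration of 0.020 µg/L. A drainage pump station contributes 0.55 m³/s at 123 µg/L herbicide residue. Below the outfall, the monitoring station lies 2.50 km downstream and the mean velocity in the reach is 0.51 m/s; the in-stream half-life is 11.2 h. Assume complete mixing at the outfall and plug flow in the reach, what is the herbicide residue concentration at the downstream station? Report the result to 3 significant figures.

5.36 µg/L

Mass balance: C = (11.10·0.02000 + 0.5500·123.0) / 11.65 = 67.87/11.65 = 5.826 µg/L.
Travel time t = 2.50·1000 / 0.51 = 4902 s = 1.362 h.
Half-life 11.2 h → k = ln 2 / 11.2 = 0.06189 h⁻¹ = 1.485 d⁻¹.
After decay, C = 5.826 × e^(−kt) = 5.826 × 0.9192 = 5.355 µg/L.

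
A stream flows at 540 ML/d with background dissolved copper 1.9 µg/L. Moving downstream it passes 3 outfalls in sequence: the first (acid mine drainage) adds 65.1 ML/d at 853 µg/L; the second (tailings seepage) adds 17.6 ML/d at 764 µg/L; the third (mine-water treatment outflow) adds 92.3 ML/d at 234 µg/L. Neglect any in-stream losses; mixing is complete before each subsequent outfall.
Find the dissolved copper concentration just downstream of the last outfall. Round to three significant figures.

Outfall 1: combined Q = 605.1 ML/d; C = (540.0·1.900 + 65.10·853.0)/605.1 = 93.47 µg/L.
Outfall 2: combined Q = 622.7 ML/d; C = (605.1·93.47 + 17.60·764.0)/622.7 = 112.4 µg/L.
Outfall 3: combined Q = 715.0 ML/d; C = (622.7·112.4 + 92.30·234.0)/715.0 = 128.1 µg/L.

128 µg/L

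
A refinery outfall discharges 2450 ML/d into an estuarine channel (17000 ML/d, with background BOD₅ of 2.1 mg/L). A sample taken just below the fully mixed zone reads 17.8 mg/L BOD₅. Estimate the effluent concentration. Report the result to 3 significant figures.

127 mg/L

Mass balance: 17000·2.100 + 2450·Cₑ = 19450·17.80
→ Cₑ = (19450·17.80 − 17000·2.100) / 2450 = 126.7 mg/L.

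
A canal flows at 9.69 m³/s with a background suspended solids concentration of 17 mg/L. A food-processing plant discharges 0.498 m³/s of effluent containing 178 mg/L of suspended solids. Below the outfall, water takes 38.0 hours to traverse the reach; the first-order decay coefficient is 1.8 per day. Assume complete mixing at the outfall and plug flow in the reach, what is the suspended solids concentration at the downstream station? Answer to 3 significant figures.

Flow-weighted average: C = (9.690·17.00 + 0.4980·178.0) / 10.19 = 253.4/10.19 = 24.87 mg/L.
Decay over the reach: 24.87·exp(−kt) = 24.87·0.05784 = 1.439 mg/L.

1.44 mg/L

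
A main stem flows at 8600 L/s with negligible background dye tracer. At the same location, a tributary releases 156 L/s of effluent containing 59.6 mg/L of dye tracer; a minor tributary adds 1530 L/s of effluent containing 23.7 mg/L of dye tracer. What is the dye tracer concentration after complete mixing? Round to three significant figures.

4.43 mg/L

Mixed concentration C = ΣQC/ΣQ = (8600·0 + 156.0·59.60 + 1530·23.70) / 10290 = 45560/10290 = 4.429 mg/L.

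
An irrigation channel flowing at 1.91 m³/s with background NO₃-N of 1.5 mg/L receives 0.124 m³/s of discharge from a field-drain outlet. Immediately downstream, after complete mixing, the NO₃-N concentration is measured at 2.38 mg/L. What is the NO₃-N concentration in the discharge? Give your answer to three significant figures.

15.9 mg/L

Mass balance: 1.910·1.500 + 0.1240·Cₑ = 2.034·2.380
→ Cₑ = (2.034·2.380 − 1.910·1.500) / 0.1240 = 15.93 mg/L.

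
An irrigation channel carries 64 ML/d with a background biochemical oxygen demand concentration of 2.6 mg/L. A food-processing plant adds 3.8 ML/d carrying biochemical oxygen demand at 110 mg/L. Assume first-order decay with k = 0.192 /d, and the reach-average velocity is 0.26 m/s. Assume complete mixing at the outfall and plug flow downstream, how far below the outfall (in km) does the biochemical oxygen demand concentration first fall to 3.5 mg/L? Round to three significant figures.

After mixing, C = (64.00·2.600 + 3.800·110.0) / 67.80 = 584.4/67.80 = 8.619 mg/L.
Set 8.619·exp(−k·t) = 3.5 → t = ln(8.619/3.5)/k = 405600 s = 112.7 h.
Distance = v·t = 0.26·405600 = 105400 m = 105.4 km.

105 km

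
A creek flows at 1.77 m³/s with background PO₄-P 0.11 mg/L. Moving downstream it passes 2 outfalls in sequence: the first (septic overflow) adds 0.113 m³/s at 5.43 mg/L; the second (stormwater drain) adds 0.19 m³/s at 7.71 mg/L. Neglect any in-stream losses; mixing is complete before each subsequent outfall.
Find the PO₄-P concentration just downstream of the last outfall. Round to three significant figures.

1.10 mg/L

Outfall 1: combined Q = 1.883 m³/s; C = (1.770·0.1100 + 0.1130·5.430)/1.883 = 0.4293 mg/L.
Outfall 2: combined Q = 2.073 m³/s; C = (1.883·0.4293 + 0.1900·7.710)/2.073 = 1.097 mg/L.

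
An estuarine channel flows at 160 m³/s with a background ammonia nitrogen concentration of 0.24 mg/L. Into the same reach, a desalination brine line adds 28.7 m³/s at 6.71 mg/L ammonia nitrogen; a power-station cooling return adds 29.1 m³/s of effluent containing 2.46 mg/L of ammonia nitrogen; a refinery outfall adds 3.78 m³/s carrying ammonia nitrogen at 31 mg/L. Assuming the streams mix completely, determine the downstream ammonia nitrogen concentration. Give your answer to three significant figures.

After mixing, C = (160.0·0.2400 + 28.70·6.710 + 29.10·2.460 + 3.780·31.00) / 221.6 = 419.7/221.6 = 1.894 mg/L.

1.89 mg/L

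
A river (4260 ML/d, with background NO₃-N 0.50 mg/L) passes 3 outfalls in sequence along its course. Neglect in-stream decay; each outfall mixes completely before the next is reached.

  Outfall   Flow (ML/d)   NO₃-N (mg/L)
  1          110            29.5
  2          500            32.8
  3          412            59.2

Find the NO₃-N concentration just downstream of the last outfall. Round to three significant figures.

8.74 mg/L

Outfall 1: combined Q = 4370 ML/d; C = (4260·0.5000 + 110.0·29.50)/4370 = 1.230 mg/L.
Outfall 2: combined Q = 4870 ML/d; C = (4370·1.230 + 500.0·32.80)/4870 = 4.471 mg/L.
Outfall 3: combined Q = 5282 ML/d; C = (4870·4.471 + 412.0·59.20)/5282 = 8.740 mg/L.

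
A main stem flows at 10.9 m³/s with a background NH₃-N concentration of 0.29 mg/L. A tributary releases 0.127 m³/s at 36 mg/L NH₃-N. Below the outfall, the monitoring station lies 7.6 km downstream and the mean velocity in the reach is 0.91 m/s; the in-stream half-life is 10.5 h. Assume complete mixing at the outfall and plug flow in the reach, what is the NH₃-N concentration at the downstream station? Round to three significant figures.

Flow-weighted average: C = (10.90·0.2900 + 0.1270·36.00) / 11.03 = 7.733/11.03 = 0.7013 mg/L.
Travel time t = 7.6·1000 / 0.91 = 8352 s = 2.320 h.
Half-life 10.5 h → k = ln 2 / 10.5 = 0.06601 h⁻¹ = 1.584 d⁻¹.
After decay, C = 0.7013 × e^(−kt) = 0.7013 × 0.8580 = 0.6017 mg/L.

0.602 mg/L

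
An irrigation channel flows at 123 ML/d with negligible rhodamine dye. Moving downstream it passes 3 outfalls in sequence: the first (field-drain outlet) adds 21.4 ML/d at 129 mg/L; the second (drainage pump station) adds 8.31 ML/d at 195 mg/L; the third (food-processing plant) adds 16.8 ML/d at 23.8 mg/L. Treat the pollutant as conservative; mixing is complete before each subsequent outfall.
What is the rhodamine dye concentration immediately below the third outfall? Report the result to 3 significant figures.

Below outfall 1: Q → 144.4 ML/d, C = (123.0·0 + 21.40·129.0)/144.4 = 19.12 mg/L.
Below outfall 2: Q → 152.7 ML/d, C = (144.4·19.12 + 8.310·195.0)/152.7 = 28.69 mg/L.
Below outfall 3: Q → 169.5 ML/d, C = (152.7·28.69 + 16.80·23.80)/169.5 = 28.20 mg/L.

28.2 mg/L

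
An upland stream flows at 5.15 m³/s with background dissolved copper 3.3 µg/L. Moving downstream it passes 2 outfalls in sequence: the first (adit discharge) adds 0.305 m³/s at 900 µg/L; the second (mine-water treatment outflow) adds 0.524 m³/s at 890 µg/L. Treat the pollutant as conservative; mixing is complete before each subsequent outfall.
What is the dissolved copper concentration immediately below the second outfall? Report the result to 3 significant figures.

Below outfall 1: Q → 5.455 m³/s, C = (5.150·3.300 + 0.3050·900.0)/5.455 = 53.44 µg/L.
Below outfall 2: Q → 5.979 m³/s, C = (5.455·53.44 + 0.5240·890.0)/5.979 = 126.8 µg/L.

127 µg/L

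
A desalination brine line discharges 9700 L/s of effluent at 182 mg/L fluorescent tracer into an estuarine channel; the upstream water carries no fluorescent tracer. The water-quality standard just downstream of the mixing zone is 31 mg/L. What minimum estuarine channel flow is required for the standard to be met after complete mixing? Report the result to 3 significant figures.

47200 L/s

Set C_mix = 31: (Q·0 + 9700·182.0) / (Q + 9700) = 31
→ Q = 9700·(182.0 − 31)/(31 − 0) = 47250 L/s.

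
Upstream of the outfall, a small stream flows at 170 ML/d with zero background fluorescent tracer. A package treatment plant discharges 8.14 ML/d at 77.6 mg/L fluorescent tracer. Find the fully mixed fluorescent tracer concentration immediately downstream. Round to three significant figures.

Flow-weighted average: C = (170.0·0 + 8.140·77.60) / 178.1 = 631.7/178.1 = 3.546 mg/L.

3.55 mg/L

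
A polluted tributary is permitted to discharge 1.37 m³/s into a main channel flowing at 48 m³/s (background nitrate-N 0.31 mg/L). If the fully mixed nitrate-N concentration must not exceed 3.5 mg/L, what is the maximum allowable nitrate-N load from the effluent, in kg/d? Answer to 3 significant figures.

Mass balance at the limit: 48.00·0.3100 + 1.370·Cₑ = 49.37·3.5 → Cₑ = 115.3 mg/L.
Load = 1.370 m³/s × 115.3 g/m³ × 86 400 s/d = 13640 kg/d.

13600 kg/d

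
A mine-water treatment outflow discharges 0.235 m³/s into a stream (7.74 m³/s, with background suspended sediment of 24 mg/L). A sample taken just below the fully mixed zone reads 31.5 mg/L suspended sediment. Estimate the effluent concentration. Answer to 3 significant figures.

Mass balance: 7.740·24.00 + 0.2350·Cₑ = 7.975·31.50
→ Cₑ = (7.975·31.50 − 7.740·24.00) / 0.2350 = 278.5 mg/L.

279 mg/L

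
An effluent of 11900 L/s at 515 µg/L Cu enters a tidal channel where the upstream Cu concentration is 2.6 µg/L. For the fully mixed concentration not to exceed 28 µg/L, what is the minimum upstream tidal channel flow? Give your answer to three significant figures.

Set C_mix = 28: (Q·2.600 + 11900·515.0) / (Q + 11900) = 28
→ Q = 11900·(515.0 − 28)/(28 − 2.600) = 228200 L/s.

228000 L/s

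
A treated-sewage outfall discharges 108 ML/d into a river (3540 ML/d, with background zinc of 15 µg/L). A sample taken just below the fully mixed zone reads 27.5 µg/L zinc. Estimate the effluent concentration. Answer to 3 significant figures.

437 µg/L

Mass balance: 3540·15.00 + 108.0·Cₑ = 3648·27.50
→ Cₑ = (3648·27.50 − 3540·15.00) / 108.0 = 437.2 µg/L.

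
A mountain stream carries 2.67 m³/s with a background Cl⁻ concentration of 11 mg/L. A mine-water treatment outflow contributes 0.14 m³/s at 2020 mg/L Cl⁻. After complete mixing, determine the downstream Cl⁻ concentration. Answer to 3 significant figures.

After mixing, C = (2.670·11.00 + 0.1400·2020) / 2.810 = 312.2/2.810 = 111.1 mg/L.

111 mg/L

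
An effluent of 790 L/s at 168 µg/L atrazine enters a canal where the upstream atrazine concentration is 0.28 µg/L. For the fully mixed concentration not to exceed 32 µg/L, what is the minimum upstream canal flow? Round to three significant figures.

3390 L/s

Set C_mix = 32: (Q·0.2800 + 790.0·168.0) / (Q + 790.0) = 32
→ Q = 790.0·(168.0 − 32)/(32 − 0.2800) = 3387 L/s.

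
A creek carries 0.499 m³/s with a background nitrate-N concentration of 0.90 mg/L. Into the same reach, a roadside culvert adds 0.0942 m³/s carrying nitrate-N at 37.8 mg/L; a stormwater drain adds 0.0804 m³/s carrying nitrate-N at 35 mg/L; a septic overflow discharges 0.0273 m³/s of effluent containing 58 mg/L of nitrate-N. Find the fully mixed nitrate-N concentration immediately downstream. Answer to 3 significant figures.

12.0 mg/L

Conservation of mass: C = (0.4990·0.9000 + 0.09420·37.80 + 0.08040·35.00 + 0.02730·58.00) / 0.7009 = 8.407/0.7009 = 11.99 mg/L.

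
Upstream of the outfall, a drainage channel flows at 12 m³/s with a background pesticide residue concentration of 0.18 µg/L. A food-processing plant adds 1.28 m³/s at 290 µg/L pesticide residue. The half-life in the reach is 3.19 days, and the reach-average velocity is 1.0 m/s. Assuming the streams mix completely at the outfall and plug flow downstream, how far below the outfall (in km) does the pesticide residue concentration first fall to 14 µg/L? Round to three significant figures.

Mass balance: C = (12.00·0.1800 + 1.280·290.0) / 13.28 = 373.4/13.28 = 28.11 µg/L.
Half-life 3.19 d → k = ln 2 / 3.19 = 0.2173 d⁻¹.
Set 28.11·exp(−k·t) = 14 → t = ln(28.11/14)/k = 277200 s = 77.01 h.
Distance = v·t = 1.0·277200 = 277200 m = 277.2 km.

277 km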